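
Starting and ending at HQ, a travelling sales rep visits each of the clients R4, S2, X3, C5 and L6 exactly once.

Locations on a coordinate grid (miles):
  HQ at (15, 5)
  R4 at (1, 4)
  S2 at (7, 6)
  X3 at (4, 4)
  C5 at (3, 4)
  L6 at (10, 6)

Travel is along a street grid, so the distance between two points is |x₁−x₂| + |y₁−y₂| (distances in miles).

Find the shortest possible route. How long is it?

There are 60 distinct closed tours to check (reversals are equivalent).
HQ→R4→S2→X3→C5→L6→HQ: 15+8+5+1+9+6 = 44
HQ→R4→S2→X3→L6→C5→HQ: 15+8+5+8+9+13 = 58
HQ→R4→S2→C5→X3→L6→HQ: 15+8+6+1+8+6 = 44
HQ→R4→S2→C5→L6→X3→HQ: 15+8+6+9+8+12 = 58
HQ→R4→S2→L6→X3→C5→HQ: 15+8+3+8+1+13 = 48
HQ→R4→S2→L6→C5→X3→HQ: 15+8+3+9+1+12 = 48
HQ→R4→X3→S2→C5→L6→HQ: 15+3+5+6+9+6 = 44
HQ→R4→X3→S2→L6→C5→HQ: 15+3+5+3+9+13 = 48
HQ→R4→X3→C5→S2→L6→HQ: 15+3+1+6+3+6 = 34
HQ→R4→X3→C5→L6→S2→HQ: 15+3+1+9+3+9 = 40
HQ→R4→X3→L6→S2→C5→HQ: 15+3+8+3+6+13 = 48
HQ→R4→X3→L6→C5→S2→HQ: 15+3+8+9+6+9 = 50
HQ→R4→C5→S2→X3→L6→HQ: 15+2+6+5+8+6 = 42
HQ→R4→C5→S2→L6→X3→HQ: 15+2+6+3+8+12 = 46
… (46 more)
HQ→R4→C5→X3→S2→L6→HQ: 15+2+1+5+3+6 = 32  ← best
The minimum is 32.
One optimal route: HQ → R4 → C5 → X3 → S2 → L6 → HQ (or its reverse).

Minimum total distance: 32 miles.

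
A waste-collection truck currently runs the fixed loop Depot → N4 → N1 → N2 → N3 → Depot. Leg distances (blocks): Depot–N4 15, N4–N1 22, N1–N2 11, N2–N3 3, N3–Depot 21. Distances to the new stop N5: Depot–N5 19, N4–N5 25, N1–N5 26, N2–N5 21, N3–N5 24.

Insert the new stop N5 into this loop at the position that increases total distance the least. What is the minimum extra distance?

Minimum extra distance: 22 blocks, inserting N5 between N3 and Depot.

Insertion cost between consecutive stops i–j is d(i,N5) + d(N5,j) − d(i,j):
  between Depot and N4: 19 + 25 − 15 = 29
  between N4 and N1: 25 + 26 − 22 = 29
  between N1 and N2: 26 + 21 − 11 = 36
  between N2 and N3: 21 + 24 − 3 = 42
  between N3 and Depot: 24 + 19 − 21 = 22
Cheapest insertion is between N3 and Depot, adding 22.
New total = 72 + 22 = 94.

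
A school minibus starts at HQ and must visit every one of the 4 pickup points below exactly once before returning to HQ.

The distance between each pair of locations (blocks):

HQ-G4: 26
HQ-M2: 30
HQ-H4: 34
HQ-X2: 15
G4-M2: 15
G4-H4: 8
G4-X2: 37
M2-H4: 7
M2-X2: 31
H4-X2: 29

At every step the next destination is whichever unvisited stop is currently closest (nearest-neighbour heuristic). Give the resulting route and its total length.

Total distance 92 blocks via the nearest-neighbour route HQ → X2 → H4 → M2 → G4 → HQ.

At HQ the remaining stops are X2 15, G4 26, M2 30, H4 34; go to X2.
At X2 the remaining stops are H4 29, M2 31, G4 37; go to H4.
At H4 the remaining stops are M2 7, G4 8; go to M2.
At M2 the remaining stops are G4 15; go to G4.
Return G4→HQ: 26.
Total = 15 + 29 + 7 + 15 + 26 = 92.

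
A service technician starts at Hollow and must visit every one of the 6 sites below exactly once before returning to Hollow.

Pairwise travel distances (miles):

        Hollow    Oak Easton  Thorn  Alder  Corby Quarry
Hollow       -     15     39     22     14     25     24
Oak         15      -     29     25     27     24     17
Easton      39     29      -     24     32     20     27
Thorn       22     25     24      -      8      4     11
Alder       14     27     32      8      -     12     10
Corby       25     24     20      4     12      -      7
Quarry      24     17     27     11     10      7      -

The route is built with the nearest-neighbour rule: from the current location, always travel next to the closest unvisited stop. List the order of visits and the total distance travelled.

From Hollow: distances to unvisited — Alder=14, Oak=15, Thorn=22, Quarry=24, Corby=25, Easton=39. Nearest is Alder (14).
From Alder: distances to unvisited — Thorn=8, Quarry=10, Corby=12, Oak=27, Easton=32. Nearest is Thorn (8).
From Thorn: distances to unvisited — Corby=4, Quarry=11, Easton=24, Oak=25. Nearest is Corby (4).
From Corby: distances to unvisited — Quarry=7, Easton=20, Oak=24. Nearest is Quarry (7).
From Quarry: distances to unvisited — Oak=17, Easton=27. Nearest is Oak (17).
From Oak: distances to unvisited — Easton=29. Nearest is Easton (29).
Return Easton→Hollow: 39.
Total = 14 + 8 + 4 + 7 + 17 + 29 + 39 = 118.

Total distance 118 miles via the nearest-neighbour route Hollow → Alder → Thorn → Corby → Quarry → Oak → Easton → Hollow.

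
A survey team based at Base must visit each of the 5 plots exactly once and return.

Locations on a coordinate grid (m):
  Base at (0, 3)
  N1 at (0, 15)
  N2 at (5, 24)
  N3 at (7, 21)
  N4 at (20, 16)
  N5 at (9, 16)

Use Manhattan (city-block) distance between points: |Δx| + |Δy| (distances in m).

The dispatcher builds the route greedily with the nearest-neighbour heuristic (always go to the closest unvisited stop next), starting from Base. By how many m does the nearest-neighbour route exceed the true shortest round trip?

The nearest-neighbour route is 8 m longer than optimal.

From Base: N1=12, N5=22, N3=25, N2=26, N4=33 → choose N1 (12).
From N1: N5=10, N3=13, N2=14, N4=21 → choose N5 (10).
From N5: N3=7, N4=11, N2=12 → choose N3 (7).
From N3: N2=5, N4=18 → choose N2 (5).
From N2: N4=23 → choose N4 (23).
NN route Base → N1 → N5 → N3 → N2 → N4 → Base costs 90.
Optimal: Base → N1 → N2 → N3 → N4 → N5 → Base costs 82 (by enumerating all 60 distinct tours).
Excess = 90 − 82 = 8.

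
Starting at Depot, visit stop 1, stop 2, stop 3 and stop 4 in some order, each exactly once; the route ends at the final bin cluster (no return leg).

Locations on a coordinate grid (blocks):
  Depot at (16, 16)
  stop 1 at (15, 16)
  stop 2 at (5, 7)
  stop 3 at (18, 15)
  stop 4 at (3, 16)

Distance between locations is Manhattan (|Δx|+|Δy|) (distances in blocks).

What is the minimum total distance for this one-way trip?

There are 4! = 24 possible orderings.
Depot → stop 1 → stop 2 → stop 3 → stop 4: 1+19+21+16 = 57
Depot → stop 1 → stop 2 → stop 4 → stop 3: 1+19+11+16 = 47
Depot → stop 1 → stop 3 → stop 2 → stop 4: 1+4+21+11 = 37
Depot → stop 1 → stop 3 → stop 4 → stop 2: 1+4+16+11 = 32
Depot → stop 1 → stop 4 → stop 2 → stop 3: 1+12+11+21 = 45
Depot → stop 1 → stop 4 → stop 3 → stop 2: 1+12+16+21 = 50
Depot → stop 2 → stop 1 → stop 3 → stop 4: 20+19+4+16 = 59
Depot → stop 2 → stop 1 → stop 4 → stop 3: 20+19+12+16 = 67
Depot → stop 2 → stop 3 → stop 1 → stop 4: 20+21+4+12 = 57
Depot → stop 2 → stop 3 → stop 4 → stop 1: 20+21+16+12 = 69
Depot → stop 2 → stop 4 → stop 1 → stop 3: 20+11+12+4 = 47
Depot → stop 2 → stop 4 → stop 3 → stop 1: 20+11+16+4 = 51
Depot → stop 3 → stop 1 → stop 2 → stop 4: 3+4+19+11 = 37
Depot → stop 3 → stop 1 → stop 4 → stop 2: 3+4+12+11 = 30
… (10 more)
The minimum is 30.
One shortest path: Depot → stop 3 → stop 1 → stop 4 → stop 2.

Shortest open route: 30 blocks.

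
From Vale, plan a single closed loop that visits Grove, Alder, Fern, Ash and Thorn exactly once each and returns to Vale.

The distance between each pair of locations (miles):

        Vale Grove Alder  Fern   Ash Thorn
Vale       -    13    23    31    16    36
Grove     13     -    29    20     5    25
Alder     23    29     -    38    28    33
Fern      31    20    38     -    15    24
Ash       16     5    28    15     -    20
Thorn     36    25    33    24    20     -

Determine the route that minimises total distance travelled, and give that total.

With 5 stops there are 5!/2 = 60 distinct round trips (a route and its reverse cost the same).
Vale - Grove - Alder - Fern - Ash - Thorn - Vale: 13+29+38+15+20+36 = 151
Vale - Grove - Alder - Fern - Thorn - Ash - Vale: 13+29+38+24+20+16 = 140
Vale - Grove - Alder - Ash - Fern - Thorn - Vale: 13+29+28+15+24+36 = 145
Vale - Grove - Alder - Ash - Thorn - Fern - Vale: 13+29+28+20+24+31 = 145
Vale - Grove - Alder - Thorn - Fern - Ash - Vale: 13+29+33+24+15+16 = 130
Vale - Grove - Alder - Thorn - Ash - Fern - Vale: 13+29+33+20+15+31 = 141
Vale - Grove - Fern - Alder - Ash - Thorn - Vale: 13+20+38+28+20+36 = 155
Vale - Grove - Fern - Alder - Thorn - Ash - Vale: 13+20+38+33+20+16 = 140
Vale - Grove - Fern - Ash - Alder - Thorn - Vale: 13+20+15+28+33+36 = 145
Vale - Grove - Fern - Ash - Thorn - Alder - Vale: 13+20+15+20+33+23 = 124
Vale - Grove - Fern - Thorn - Alder - Ash - Vale: 13+20+24+33+28+16 = 134
Vale - Grove - Fern - Thorn - Ash - Alder - Vale: 13+20+24+20+28+23 = 128
Vale - Grove - Ash - Alder - Fern - Thorn - Vale: 13+5+28+38+24+36 = 144
Vale - Grove - Ash - Alder - Thorn - Fern - Vale: 13+5+28+33+24+31 = 134
… (46 more)
Vale - Grove - Ash - Fern - Thorn - Alder - Vale: 13+5+15+24+33+23 = 113  ← best
The minimum is 113.
One optimal route: Vale → Grove → Ash → Fern → Thorn → Alder → Vale (or its reverse).

Minimum total distance: 113 miles.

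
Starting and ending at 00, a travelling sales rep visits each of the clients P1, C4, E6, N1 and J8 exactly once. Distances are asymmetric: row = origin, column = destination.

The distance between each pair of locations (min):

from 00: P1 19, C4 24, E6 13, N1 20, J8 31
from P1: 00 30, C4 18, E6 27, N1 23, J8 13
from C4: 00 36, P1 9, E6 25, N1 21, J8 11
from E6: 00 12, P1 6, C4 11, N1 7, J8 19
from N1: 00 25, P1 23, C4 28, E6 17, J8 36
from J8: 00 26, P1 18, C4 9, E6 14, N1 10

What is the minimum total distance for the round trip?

00-P1-C4-E6-N1-J8-00: 19+18+25+7+36+26 = 131
00-P1-C4-E6-J8-N1-00: 19+18+25+19+10+25 = 116
00-P1-C4-N1-E6-J8-00: 19+18+21+17+19+26 = 120
00-P1-C4-N1-J8-E6-00: 19+18+21+36+14+12 = 120
00-P1-C4-J8-E6-N1-00: 19+18+11+14+7+25 = 94
00-P1-C4-J8-N1-E6-00: 19+18+11+10+17+12 = 87
00-P1-E6-C4-N1-J8-00: 19+27+11+21+36+26 = 140
00-P1-E6-C4-J8-N1-00: 19+27+11+11+10+25 = 103
00-P1-E6-N1-C4-J8-00: 19+27+7+28+11+26 = 118
00-P1-E6-N1-J8-C4-00: 19+27+7+36+9+36 = 134
00-P1-E6-J8-C4-N1-00: 19+27+19+9+21+25 = 120
00-P1-E6-J8-N1-C4-00: 19+27+19+10+28+36 = 139
00-P1-N1-C4-E6-J8-00: 19+23+28+25+19+26 = 140
00-P1-N1-C4-J8-E6-00: 19+23+28+11+14+12 = 107
… (106 more)
00-E6-C4-P1-J8-N1-00: 13+11+9+13+10+25 = 81  ← best
The minimum is 81.
One optimal route: 00 → E6 → C4 → P1 → J8 → N1 → 00.

Minimum total distance: 81 min.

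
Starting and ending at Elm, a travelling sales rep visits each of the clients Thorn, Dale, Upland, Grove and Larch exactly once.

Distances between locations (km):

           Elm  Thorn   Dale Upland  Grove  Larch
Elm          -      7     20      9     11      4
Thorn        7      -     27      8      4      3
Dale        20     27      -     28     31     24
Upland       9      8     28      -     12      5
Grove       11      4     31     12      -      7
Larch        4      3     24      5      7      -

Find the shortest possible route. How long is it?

71 km — the shortest possible round trip.

There are 60 distinct closed tours to check (reversals are equivalent).
Elm - Thorn - Dale - Upland - Grove - Larch - Elm: 7+27+28+12+7+4 = 85
Elm - Thorn - Dale - Upland - Larch - Grove - Elm: 7+27+28+5+7+11 = 85
Elm - Thorn - Dale - Grove - Upland - Larch - Elm: 7+27+31+12+5+4 = 86
Elm - Thorn - Dale - Grove - Larch - Upland - Elm: 7+27+31+7+5+9 = 86
Elm - Thorn - Dale - Larch - Upland - Grove - Elm: 7+27+24+5+12+11 = 86
Elm - Thorn - Dale - Larch - Grove - Upland - Elm: 7+27+24+7+12+9 = 86
Elm - Thorn - Upland - Dale - Grove - Larch - Elm: 7+8+28+31+7+4 = 85
Elm - Thorn - Upland - Dale - Larch - Grove - Elm: 7+8+28+24+7+11 = 85
Elm - Thorn - Upland - Grove - Dale - Larch - Elm: 7+8+12+31+24+4 = 86
Elm - Thorn - Upland - Grove - Larch - Dale - Elm: 7+8+12+7+24+20 = 78
Elm - Thorn - Upland - Larch - Dale - Grove - Elm: 7+8+5+24+31+11 = 86
Elm - Thorn - Upland - Larch - Grove - Dale - Elm: 7+8+5+7+31+20 = 78
Elm - Thorn - Grove - Dale - Upland - Larch - Elm: 7+4+31+28+5+4 = 79
Elm - Thorn - Grove - Dale - Larch - Upland - Elm: 7+4+31+24+5+9 = 80
… (46 more)
Elm - Thorn - Grove - Larch - Upland - Dale - Elm: 7+4+7+5+28+20 = 71  ← best
The minimum is 71.
One optimal route: Elm → Thorn → Grove → Larch → Upland → Dale → Elm (or its reverse).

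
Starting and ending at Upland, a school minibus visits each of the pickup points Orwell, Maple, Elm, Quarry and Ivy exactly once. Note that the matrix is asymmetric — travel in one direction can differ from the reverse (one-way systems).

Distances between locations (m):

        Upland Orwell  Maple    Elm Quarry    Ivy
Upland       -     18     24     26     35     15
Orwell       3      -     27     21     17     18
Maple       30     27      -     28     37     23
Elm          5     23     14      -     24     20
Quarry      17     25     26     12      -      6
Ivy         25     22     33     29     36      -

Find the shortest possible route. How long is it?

103 m — the shortest possible round trip.

Upland→Orwell→Maple→Elm→Quarry→Ivy→Upland: 18+27+28+24+6+25 = 128
Upland→Orwell→Maple→Elm→Ivy→Quarry→Upland: 18+27+28+20+36+17 = 146
Upland→Orwell→Maple→Quarry→Elm→Ivy→Upland: 18+27+37+12+20+25 = 139
Upland→Orwell→Maple→Quarry→Ivy→Elm→Upland: 18+27+37+6+29+5 = 122
Upland→Orwell→Maple→Ivy→Elm→Quarry→Upland: 18+27+23+29+24+17 = 138
Upland→Orwell→Maple→Ivy→Quarry→Elm→Upland: 18+27+23+36+12+5 = 121
Upland→Orwell→Elm→Maple→Quarry→Ivy→Upland: 18+21+14+37+6+25 = 121
Upland→Orwell→Elm→Maple→Ivy→Quarry→Upland: 18+21+14+23+36+17 = 129
Upland→Orwell→Elm→Quarry→Maple→Ivy→Upland: 18+21+24+26+23+25 = 137
Upland→Orwell→Elm→Quarry→Ivy→Maple→Upland: 18+21+24+6+33+30 = 132
Upland→Orwell→Elm→Ivy→Maple→Quarry→Upland: 18+21+20+33+37+17 = 146
Upland→Orwell→Elm→Ivy→Quarry→Maple→Upland: 18+21+20+36+26+30 = 151
Upland→Orwell→Quarry→Maple→Elm→Ivy→Upland: 18+17+26+28+20+25 = 134
Upland→Orwell→Quarry→Maple→Ivy→Elm→Upland: 18+17+26+23+29+5 = 118
… (106 more)
Upland→Maple→Ivy→Orwell→Quarry→Elm→Upland: 24+23+22+17+12+5 = 103  ← best
The minimum is 103.
One optimal route: Upland → Maple → Ivy → Orwell → Quarry → Elm → Upland.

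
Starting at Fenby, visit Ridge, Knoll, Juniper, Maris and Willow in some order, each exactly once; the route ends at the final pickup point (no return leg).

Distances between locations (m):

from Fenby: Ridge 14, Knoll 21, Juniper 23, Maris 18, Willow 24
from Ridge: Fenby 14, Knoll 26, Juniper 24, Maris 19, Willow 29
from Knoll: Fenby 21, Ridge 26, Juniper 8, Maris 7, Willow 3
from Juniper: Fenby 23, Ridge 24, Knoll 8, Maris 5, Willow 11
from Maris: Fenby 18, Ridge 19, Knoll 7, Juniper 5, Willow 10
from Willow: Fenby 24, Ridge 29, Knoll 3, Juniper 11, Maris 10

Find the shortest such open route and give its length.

49 m — the minimum one-way total.

There are 5! = 120 possible orderings.
Fenby - Ridge - Knoll - Juniper - Maris - Willow: 14+26+8+5+10 = 63
Fenby - Ridge - Knoll - Juniper - Willow - Maris: 14+26+8+11+10 = 69
Fenby - Ridge - Knoll - Maris - Juniper - Willow: 14+26+7+5+11 = 63
Fenby - Ridge - Knoll - Maris - Willow - Juniper: 14+26+7+10+11 = 68
Fenby - Ridge - Knoll - Willow - Juniper - Maris: 14+26+3+11+5 = 59
Fenby - Ridge - Knoll - Willow - Maris - Juniper: 14+26+3+10+5 = 58
Fenby - Ridge - Juniper - Knoll - Maris - Willow: 14+24+8+7+10 = 63
Fenby - Ridge - Juniper - Knoll - Willow - Maris: 14+24+8+3+10 = 59
Fenby - Ridge - Juniper - Maris - Knoll - Willow: 14+24+5+7+3 = 53
Fenby - Ridge - Juniper - Maris - Willow - Knoll: 14+24+5+10+3 = 56
Fenby - Ridge - Juniper - Willow - Knoll - Maris: 14+24+11+3+7 = 59
Fenby - Ridge - Juniper - Willow - Maris - Knoll: 14+24+11+10+7 = 66
Fenby - Ridge - Maris - Knoll - Juniper - Willow: 14+19+7+8+11 = 59
Fenby - Ridge - Maris - Knoll - Willow - Juniper: 14+19+7+3+11 = 54
… (106 more)
Fenby - Ridge - Maris - Juniper - Knoll - Willow: 14+19+5+8+3 = 49  ← best
The minimum is 49.
One shortest path: Fenby → Ridge → Maris → Juniper → Knoll → Willow.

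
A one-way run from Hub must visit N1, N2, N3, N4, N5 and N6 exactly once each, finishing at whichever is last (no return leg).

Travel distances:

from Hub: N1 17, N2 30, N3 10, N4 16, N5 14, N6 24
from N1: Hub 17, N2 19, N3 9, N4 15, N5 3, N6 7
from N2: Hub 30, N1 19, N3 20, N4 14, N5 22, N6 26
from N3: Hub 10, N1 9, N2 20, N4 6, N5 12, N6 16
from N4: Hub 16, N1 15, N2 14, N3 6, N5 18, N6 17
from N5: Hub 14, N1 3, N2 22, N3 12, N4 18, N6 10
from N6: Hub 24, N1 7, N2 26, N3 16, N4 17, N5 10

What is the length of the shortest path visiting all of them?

There are 6! = 720 possible orderings.
Hub → N1 → N2 → N3 → N4 → N5 → N6: 17+19+20+6+18+10 = 90
Hub → N1 → N2 → N3 → N4 → N6 → N5: 17+19+20+6+17+10 = 89
Hub → N1 → N2 → N3 → N5 → N4 → N6: 17+19+20+12+18+17 = 103
Hub → N1 → N2 → N3 → N5 → N6 → N4: 17+19+20+12+10+17 = 95
Hub → N1 → N2 → N3 → N6 → N4 → N5: 17+19+20+16+17+18 = 107
Hub → N1 → N2 → N3 → N6 → N5 → N4: 17+19+20+16+10+18 = 100
Hub → N1 → N2 → N4 → N3 → N5 → N6: 17+19+14+6+12+10 = 78
Hub → N1 → N2 → N4 → N3 → N6 → N5: 17+19+14+6+16+10 = 82
… (712 more)
Hub → N5 → N1 → N6 → N3 → N4 → N2: 14+3+7+16+6+14 = 60  ← best
The minimum is 60.
One shortest path: Hub → N5 → N1 → N6 → N3 → N4 → N2.

60 — the minimum one-way total.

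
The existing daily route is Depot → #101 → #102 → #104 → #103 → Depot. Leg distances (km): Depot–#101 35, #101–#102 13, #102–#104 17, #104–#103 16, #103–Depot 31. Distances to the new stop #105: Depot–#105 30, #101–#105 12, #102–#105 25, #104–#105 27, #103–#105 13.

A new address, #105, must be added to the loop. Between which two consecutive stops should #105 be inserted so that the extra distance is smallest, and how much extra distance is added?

Adding 7 km by placing #105 on the Depot–#101 leg.

Insertion cost between consecutive stops i–j is d(i,#105) + d(#105,j) − d(i,j):
  between Depot and #101: 30 + 12 − 35 = 7
  between #101 and #102: 12 + 25 − 13 = 24
  between #102 and #104: 25 + 27 − 17 = 35
  between #104 and #103: 27 + 13 − 16 = 24
  between #103 and Depot: 13 + 30 − 31 = 12
Cheapest insertion is between Depot and #101, adding 7.
New total = 112 + 7 = 119.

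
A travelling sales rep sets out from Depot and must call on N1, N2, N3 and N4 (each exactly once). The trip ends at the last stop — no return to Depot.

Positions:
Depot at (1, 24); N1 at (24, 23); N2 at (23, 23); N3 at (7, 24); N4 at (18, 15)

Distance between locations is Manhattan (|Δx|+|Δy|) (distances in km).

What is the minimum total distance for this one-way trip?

There are 4! = 24 possible orderings.
Depot→N1→N2→N3→N4: 24+1+17+20 = 62
Depot→N1→N2→N4→N3: 24+1+13+20 = 58
Depot→N1→N3→N2→N4: 24+18+17+13 = 72
Depot→N1→N3→N4→N2: 24+18+20+13 = 75
Depot→N1→N4→N2→N3: 24+14+13+17 = 68
Depot→N1→N4→N3→N2: 24+14+20+17 = 75
Depot→N2→N1→N3→N4: 23+1+18+20 = 62
Depot→N2→N1→N4→N3: 23+1+14+20 = 58
Depot→N2→N3→N1→N4: 23+17+18+14 = 72
Depot→N2→N3→N4→N1: 23+17+20+14 = 74
Depot→N2→N4→N1→N3: 23+13+14+18 = 68
Depot→N2→N4→N3→N1: 23+13+20+18 = 74
Depot→N3→N1→N2→N4: 6+18+1+13 = 38
Depot→N3→N1→N4→N2: 6+18+14+13 = 51
… (10 more)
The minimum is 38.
One shortest path: Depot → N3 → N1 → N2 → N4.

38 km — the minimum one-way total.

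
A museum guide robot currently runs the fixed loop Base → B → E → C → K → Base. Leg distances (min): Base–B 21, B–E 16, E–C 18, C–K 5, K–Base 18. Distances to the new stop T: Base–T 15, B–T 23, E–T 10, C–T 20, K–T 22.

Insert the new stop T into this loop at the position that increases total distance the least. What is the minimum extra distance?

Insertion cost between consecutive stops i–j is d(i,T) + d(T,j) − d(i,j):
  between Base and B: 15 + 23 − 21 = 17
  between B and E: 23 + 10 − 16 = 17
  between E and C: 10 + 20 − 18 = 12
  between C and K: 20 + 22 − 5 = 37
  between K and Base: 22 + 15 − 18 = 19
Cheapest insertion is between E and C, adding 12.
New total = 78 + 12 = 90.

Adding 12 min by placing T on the E–C leg.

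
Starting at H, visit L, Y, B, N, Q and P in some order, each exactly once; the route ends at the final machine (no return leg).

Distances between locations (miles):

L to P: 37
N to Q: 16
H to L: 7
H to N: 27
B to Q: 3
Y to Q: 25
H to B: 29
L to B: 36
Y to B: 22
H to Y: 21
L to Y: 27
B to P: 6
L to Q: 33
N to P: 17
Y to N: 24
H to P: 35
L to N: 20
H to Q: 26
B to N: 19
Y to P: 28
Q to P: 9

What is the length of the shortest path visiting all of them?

There are 6! = 720 possible orderings.
H→L→Y→B→N→Q→P: 7+27+22+19+16+9 = 100
H→L→Y→B→N→P→Q: 7+27+22+19+17+9 = 101
H→L→Y→B→Q→N→P: 7+27+22+3+16+17 = 92
H→L→Y→B→Q→P→N: 7+27+22+3+9+17 = 85
H→L→Y→B→P→N→Q: 7+27+22+6+17+16 = 95
H→L→Y→B→P→Q→N: 7+27+22+6+9+16 = 87
H→L→Y→N→B→Q→P: 7+27+24+19+3+9 = 89
H→L→Y→N→B→P→Q: 7+27+24+19+6+9 = 92
… (712 more)
H→L→N→P→B→Q→Y: 7+20+17+6+3+25 = 78  ← best
The minimum is 78.
One shortest path: H → L → N → P → B → Q → Y.

Minimum one-way distance = 78 miles.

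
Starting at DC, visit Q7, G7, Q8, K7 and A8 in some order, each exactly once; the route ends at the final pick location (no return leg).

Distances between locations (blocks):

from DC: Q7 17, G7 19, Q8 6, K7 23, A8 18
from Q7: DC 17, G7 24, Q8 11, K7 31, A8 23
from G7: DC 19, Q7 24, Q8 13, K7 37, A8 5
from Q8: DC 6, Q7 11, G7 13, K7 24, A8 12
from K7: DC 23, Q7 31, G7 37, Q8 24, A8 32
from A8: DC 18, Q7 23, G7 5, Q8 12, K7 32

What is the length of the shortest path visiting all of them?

Shortest open route: 78 blocks.

There are 5! = 120 possible orderings.
DC → Q7 → G7 → Q8 → K7 → A8: 17+24+13+24+32 = 110
DC → Q7 → G7 → Q8 → A8 → K7: 17+24+13+12+32 = 98
DC → Q7 → G7 → K7 → Q8 → A8: 17+24+37+24+12 = 114
DC → Q7 → G7 → K7 → A8 → Q8: 17+24+37+32+12 = 122
DC → Q7 → G7 → A8 → Q8 → K7: 17+24+5+12+24 = 82
DC → Q7 → G7 → A8 → K7 → Q8: 17+24+5+32+24 = 102
DC → Q7 → Q8 → G7 → K7 → A8: 17+11+13+37+32 = 110
DC → Q7 → Q8 → G7 → A8 → K7: 17+11+13+5+32 = 78
DC → Q7 → Q8 → K7 → G7 → A8: 17+11+24+37+5 = 94
DC → Q7 → Q8 → K7 → A8 → G7: 17+11+24+32+5 = 89
DC → Q7 → Q8 → A8 → G7 → K7: 17+11+12+5+37 = 82
DC → Q7 → Q8 → A8 → K7 → G7: 17+11+12+32+37 = 109
DC → Q7 → K7 → G7 → Q8 → A8: 17+31+37+13+12 = 110
DC → Q7 → K7 → G7 → A8 → Q8: 17+31+37+5+12 = 102
… (106 more)
The minimum is 78.
One shortest path: DC → Q7 → Q8 → G7 → A8 → K7.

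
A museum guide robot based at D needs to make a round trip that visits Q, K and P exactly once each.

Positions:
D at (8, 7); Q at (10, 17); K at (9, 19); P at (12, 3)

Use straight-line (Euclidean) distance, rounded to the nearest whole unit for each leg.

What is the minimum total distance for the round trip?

D → Q → K → P → D: 10+2+16+6 = 34
D → Q → P → K → D: 10+14+16+12 = 52
D → K → Q → P → D: 12+2+14+6 = 34
The minimum is 34.
One optimal route: D → Q → K → P → D (or its reverse).

34 — the shortest possible round trip.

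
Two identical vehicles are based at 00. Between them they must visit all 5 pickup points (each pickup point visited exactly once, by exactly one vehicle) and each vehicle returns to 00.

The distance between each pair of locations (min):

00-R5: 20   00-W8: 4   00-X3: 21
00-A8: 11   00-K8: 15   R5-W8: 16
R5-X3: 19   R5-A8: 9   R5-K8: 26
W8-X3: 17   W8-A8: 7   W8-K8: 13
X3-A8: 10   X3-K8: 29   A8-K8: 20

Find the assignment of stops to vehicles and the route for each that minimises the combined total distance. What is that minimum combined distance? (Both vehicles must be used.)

Try each way of splitting the stops between the two vehicles (each non-empty) and, for each split, find the best tour for each vehicle:
  {R5} + {W8, X3, A8, K8}: 40 + 65 = 105
  {W8} + {R5, X3, A8, K8}: 8 + 81 = 89
  {R5, W8} + {X3, A8, K8}: 40 + 65 = 105
  {X3} + {R5, W8, A8, K8}: 42 + 61 = 103
  {R5, X3} + {W8, A8, K8}: 60 + 46 = 106
  {W8, X3} + {R5, A8, K8}: 42 + 61 = 103
  … (15 splits in total)
Best: vehicle 1 00 → W8 → 00 = 8; vehicle 2 00 → X3 → A8 → R5 → K8 → 00 = 81; combined 89.

Minimum combined distance: 89 min.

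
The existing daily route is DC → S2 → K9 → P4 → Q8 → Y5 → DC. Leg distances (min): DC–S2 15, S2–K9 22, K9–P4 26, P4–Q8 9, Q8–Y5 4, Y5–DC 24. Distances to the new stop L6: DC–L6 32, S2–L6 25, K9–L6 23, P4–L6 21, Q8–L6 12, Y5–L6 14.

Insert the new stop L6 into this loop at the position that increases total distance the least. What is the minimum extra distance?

Insertion cost between consecutive stops i–j is d(i,L6) + d(L6,j) − d(i,j):
  between DC and S2: 32 + 25 − 15 = 42
  between S2 and K9: 25 + 23 − 22 = 26
  between K9 and P4: 23 + 21 − 26 = 18
  between P4 and Q8: 21 + 12 − 9 = 24
  between Q8 and Y5: 12 + 14 − 4 = 22
  between Y5 and DC: 14 + 32 − 24 = 22
Cheapest insertion is between K9 and P4, adding 18.
New total = 100 + 18 = 118.

Adding 18 min by placing L6 on the K9–P4 leg.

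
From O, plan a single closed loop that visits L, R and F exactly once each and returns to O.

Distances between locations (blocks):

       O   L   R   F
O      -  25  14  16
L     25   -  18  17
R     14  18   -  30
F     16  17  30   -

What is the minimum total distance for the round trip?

O → L → R → F → O: 25+18+30+16 = 89
O → L → F → R → O: 25+17+30+14 = 86
O → R → L → F → O: 14+18+17+16 = 65
The minimum is 65.
One optimal route: O → R → L → F → O (or its reverse).

Minimum total distance: 65 blocks.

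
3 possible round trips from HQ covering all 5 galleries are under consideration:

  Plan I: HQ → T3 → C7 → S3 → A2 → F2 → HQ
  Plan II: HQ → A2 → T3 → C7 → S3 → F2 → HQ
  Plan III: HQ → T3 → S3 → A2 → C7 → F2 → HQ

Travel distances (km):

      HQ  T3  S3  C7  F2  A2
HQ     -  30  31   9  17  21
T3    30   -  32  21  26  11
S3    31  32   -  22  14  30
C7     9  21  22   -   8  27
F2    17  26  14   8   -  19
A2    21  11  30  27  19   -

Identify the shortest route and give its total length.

Plan I: 30 + 21 + 22 + 30 + 19 + 17 = 139
Plan II: 21 + 11 + 21 + 22 + 14 + 17 = 106
Plan III: 30 + 32 + 30 + 27 + 8 + 17 = 144

Shortest is Plan II, total 106 km.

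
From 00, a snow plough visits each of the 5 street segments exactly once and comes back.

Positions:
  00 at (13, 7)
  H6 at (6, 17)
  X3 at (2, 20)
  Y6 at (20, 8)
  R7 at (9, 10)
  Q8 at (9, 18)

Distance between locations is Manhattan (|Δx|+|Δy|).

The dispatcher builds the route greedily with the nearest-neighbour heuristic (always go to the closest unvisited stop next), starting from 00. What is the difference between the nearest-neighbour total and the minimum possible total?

00: R7=7, Y6=8, Q8=15, H6=17, X3=24 ⇒ R7
R7: Q8=8, H6=10, Y6=13, X3=17 ⇒ Q8
Q8: H6=4, X3=9, Y6=21 ⇒ H6
H6: X3=7, Y6=23 ⇒ X3
X3: Y6=30 ⇒ Y6
NN route 00 → R7 → Q8 → H6 → X3 → Y6 → 00 costs 64.
Optimal: 00 → H6 → X3 → Q8 → R7 → Y6 → 00 costs 62 (by enumerating all 60 distinct tours).
Excess = 64 − 62 = 2.

The nearest-neighbour route is 2 longer than optimal.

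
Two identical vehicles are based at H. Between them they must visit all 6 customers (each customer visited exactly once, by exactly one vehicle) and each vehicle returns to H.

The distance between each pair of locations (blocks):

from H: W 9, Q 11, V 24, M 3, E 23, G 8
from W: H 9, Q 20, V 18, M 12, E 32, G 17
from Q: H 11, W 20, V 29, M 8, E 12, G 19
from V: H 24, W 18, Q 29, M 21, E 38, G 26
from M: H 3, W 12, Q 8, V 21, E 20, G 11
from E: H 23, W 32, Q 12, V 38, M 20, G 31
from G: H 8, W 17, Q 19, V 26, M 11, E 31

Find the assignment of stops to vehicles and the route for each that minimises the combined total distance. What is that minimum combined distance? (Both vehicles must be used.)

Check every non-empty split of the stops between the two vehicles; for each half take its own optimal tour:
  {W} + {Q, V, M, E, G}: 18 + 95 = 113
  {Q} + {W, V, M, E, G}: 22 + 104 = 126
  {W, Q} + {V, M, E, G}: 40 + 95 = 135
  {V} + {W, Q, M, E, G}: 48 + 80 = 128
  {W, V} + {Q, M, E, G}: 51 + 62 = 113
  {Q, V} + {W, M, E, G}: 64 + 80 = 144
  … (31 splits in total)
  {W, Q, V, M, E} + {G}: 88 + 16 = 104  ← best
Best: vehicle 1 H → W → V → E → Q → M → H = 88; vehicle 2 H → G → H = 16; combined 104.

104 blocks — the smallest possible combined total.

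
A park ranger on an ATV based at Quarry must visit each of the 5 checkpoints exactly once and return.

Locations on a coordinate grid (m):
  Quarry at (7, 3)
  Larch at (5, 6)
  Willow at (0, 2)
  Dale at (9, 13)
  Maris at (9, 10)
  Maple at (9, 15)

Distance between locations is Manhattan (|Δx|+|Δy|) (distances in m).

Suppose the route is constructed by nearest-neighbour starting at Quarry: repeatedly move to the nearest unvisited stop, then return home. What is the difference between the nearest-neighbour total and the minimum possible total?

From Quarry: Larch=5, Willow=8, Maris=9, Dale=12, Maple=14 → choose Larch (5).
From Larch: Maris=8, Willow=9, Dale=11, Maple=13 → choose Maris (8).
From Maris: Dale=3, Maple=5, Willow=17 → choose Dale (3).
From Dale: Maple=2, Willow=20 → choose Maple (2).
From Maple: Willow=22 → choose Willow (22).
NN route Quarry → Larch → Maris → Dale → Maple → Willow → Quarry costs 48.
Optimal: Quarry → Willow → Larch → Dale → Maple → Maris → Quarry costs 44 (by enumerating all 60 distinct tours).
Excess = 48 − 44 = 4.

4 m longer than the optimal tour.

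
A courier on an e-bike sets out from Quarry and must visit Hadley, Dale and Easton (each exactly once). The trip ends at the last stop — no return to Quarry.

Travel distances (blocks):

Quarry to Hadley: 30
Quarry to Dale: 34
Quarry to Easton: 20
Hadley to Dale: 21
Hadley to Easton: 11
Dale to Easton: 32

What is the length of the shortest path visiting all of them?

Minimum one-way distance = 52 blocks.

There are 3! = 6 possible orderings.
Quarry - Hadley - Dale - Easton: 30+21+32 = 83
Quarry - Hadley - Easton - Dale: 30+11+32 = 73
Quarry - Dale - Hadley - Easton: 34+21+11 = 66
Quarry - Dale - Easton - Hadley: 34+32+11 = 77
Quarry - Easton - Hadley - Dale: 20+11+21 = 52
Quarry - Easton - Dale - Hadley: 20+32+21 = 73
The minimum is 52.
One shortest path: Quarry → Easton → Hadley → Dale.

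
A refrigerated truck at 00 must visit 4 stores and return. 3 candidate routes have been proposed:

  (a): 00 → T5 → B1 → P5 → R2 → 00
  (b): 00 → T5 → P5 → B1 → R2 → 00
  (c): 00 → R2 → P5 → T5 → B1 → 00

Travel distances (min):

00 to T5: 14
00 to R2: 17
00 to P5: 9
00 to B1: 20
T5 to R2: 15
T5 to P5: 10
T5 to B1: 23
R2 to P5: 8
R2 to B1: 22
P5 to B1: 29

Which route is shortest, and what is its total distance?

(a): 14 + 23 + 29 + 8 + 17 = 91
(b): 14 + 10 + 29 + 22 + 17 = 92
(c): 17 + 8 + 10 + 23 + 20 = 78

78 min — (c) is the shortest.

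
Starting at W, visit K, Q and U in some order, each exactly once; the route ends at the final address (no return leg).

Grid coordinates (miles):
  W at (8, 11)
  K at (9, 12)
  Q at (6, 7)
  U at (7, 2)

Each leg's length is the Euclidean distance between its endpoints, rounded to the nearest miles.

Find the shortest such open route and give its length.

Shortest open route: 12 miles.

There are 3! = 6 possible orderings.
W - K - Q - U: 1+6+5 = 12
W - K - U - Q: 1+10+5 = 16
W - Q - K - U: 4+6+10 = 20
W - Q - U - K: 4+5+10 = 19
W - U - K - Q: 9+10+6 = 25
W - U - Q - K: 9+5+6 = 20
The minimum is 12.
One shortest path: W → K → Q → U.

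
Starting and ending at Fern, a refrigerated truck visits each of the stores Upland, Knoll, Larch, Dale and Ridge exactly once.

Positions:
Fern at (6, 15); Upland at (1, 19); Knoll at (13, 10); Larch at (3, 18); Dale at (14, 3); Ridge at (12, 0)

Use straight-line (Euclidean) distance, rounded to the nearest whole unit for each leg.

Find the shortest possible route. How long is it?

48 — the shortest possible round trip.

Fern - Upland - Knoll - Larch - Dale - Ridge - Fern: 6+15+13+19+4+16 = 73
Fern - Upland - Knoll - Larch - Ridge - Dale - Fern: 6+15+13+20+4+14 = 72
Fern - Upland - Knoll - Dale - Larch - Ridge - Fern: 6+15+7+19+20+16 = 83
Fern - Upland - Knoll - Dale - Ridge - Larch - Fern: 6+15+7+4+20+4 = 56
Fern - Upland - Knoll - Ridge - Larch - Dale - Fern: 6+15+10+20+19+14 = 84
Fern - Upland - Knoll - Ridge - Dale - Larch - Fern: 6+15+10+4+19+4 = 58
Fern - Upland - Larch - Knoll - Dale - Ridge - Fern: 6+2+13+7+4+16 = 48
Fern - Upland - Larch - Knoll - Ridge - Dale - Fern: 6+2+13+10+4+14 = 49
Fern - Upland - Larch - Dale - Knoll - Ridge - Fern: 6+2+19+7+10+16 = 60
Fern - Upland - Larch - Dale - Ridge - Knoll - Fern: 6+2+19+4+10+9 = 50
Fern - Upland - Larch - Ridge - Knoll - Dale - Fern: 6+2+20+10+7+14 = 59
Fern - Upland - Larch - Ridge - Dale - Knoll - Fern: 6+2+20+4+7+9 = 48
Fern - Upland - Dale - Knoll - Larch - Ridge - Fern: 6+21+7+13+20+16 = 83
Fern - Upland - Dale - Knoll - Ridge - Larch - Fern: 6+21+7+10+20+4 = 68
… (46 more)
The minimum is 48.
One optimal route: Fern → Upland → Larch → Knoll → Dale → Ridge → Fern (or its reverse).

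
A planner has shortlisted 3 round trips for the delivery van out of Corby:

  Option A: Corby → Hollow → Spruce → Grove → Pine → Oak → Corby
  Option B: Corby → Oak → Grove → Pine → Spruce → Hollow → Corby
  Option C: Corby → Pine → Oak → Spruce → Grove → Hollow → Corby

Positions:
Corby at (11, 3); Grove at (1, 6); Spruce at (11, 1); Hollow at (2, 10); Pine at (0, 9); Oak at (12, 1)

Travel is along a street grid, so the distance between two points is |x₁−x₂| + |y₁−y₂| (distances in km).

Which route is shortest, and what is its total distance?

Option A: 16 + 18 + 15 + 4 + 20 + 3 = 76
Option B: 3 + 16 + 4 + 19 + 18 + 16 = 76
Option C: 17 + 20 + 1 + 15 + 5 + 16 = 74

Shortest is Option C, total 74 km.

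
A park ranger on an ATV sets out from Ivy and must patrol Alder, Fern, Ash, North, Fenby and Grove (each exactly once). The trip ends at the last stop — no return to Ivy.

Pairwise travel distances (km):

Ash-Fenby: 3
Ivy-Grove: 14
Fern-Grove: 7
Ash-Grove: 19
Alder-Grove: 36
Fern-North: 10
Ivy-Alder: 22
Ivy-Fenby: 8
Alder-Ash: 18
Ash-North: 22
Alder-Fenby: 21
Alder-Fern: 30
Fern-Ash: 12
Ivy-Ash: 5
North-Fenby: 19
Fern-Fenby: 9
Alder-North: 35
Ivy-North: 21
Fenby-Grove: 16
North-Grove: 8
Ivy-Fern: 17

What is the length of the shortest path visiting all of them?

There are 6! = 720 possible orderings.
Ivy→Alder→Fern→Ash→North→Fenby→Grove: 22+30+12+22+19+16 = 121
Ivy→Alder→Fern→Ash→North→Grove→Fenby: 22+30+12+22+8+16 = 110
Ivy→Alder→Fern→Ash→Fenby→North→Grove: 22+30+12+3+19+8 = 94
Ivy→Alder→Fern→Ash→Fenby→Grove→North: 22+30+12+3+16+8 = 91
Ivy→Alder→Fern→Ash→Grove→North→Fenby: 22+30+12+19+8+19 = 110
Ivy→Alder→Fern→Ash→Grove→Fenby→North: 22+30+12+19+16+19 = 118
Ivy→Alder→Fern→North→Ash→Fenby→Grove: 22+30+10+22+3+16 = 103
Ivy→Alder→Fern→North→Ash→Grove→Fenby: 22+30+10+22+19+16 = 119
… (712 more)
Ivy→Grove→North→Fern→Fenby→Ash→Alder: 14+8+10+9+3+18 = 62  ← best
The minimum is 62.
One shortest path: Ivy → Grove → North → Fern → Fenby → Ash → Alder.

62 km — the minimum one-way total.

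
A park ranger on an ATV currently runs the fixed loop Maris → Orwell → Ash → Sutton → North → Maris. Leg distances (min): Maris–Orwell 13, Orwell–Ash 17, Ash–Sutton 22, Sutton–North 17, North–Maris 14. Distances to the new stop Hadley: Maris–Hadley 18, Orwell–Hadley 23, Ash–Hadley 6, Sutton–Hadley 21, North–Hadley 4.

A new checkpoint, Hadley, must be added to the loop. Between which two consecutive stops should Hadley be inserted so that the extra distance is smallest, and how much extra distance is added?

Insertion cost between consecutive stops i–j is d(i,Hadley) + d(Hadley,j) − d(i,j):
  between Maris and Orwell: 18 + 23 − 13 = 28
  between Orwell and Ash: 23 + 6 − 17 = 12
  between Ash and Sutton: 6 + 21 − 22 = 5
  between Sutton and North: 21 + 4 − 17 = 8
  between North and Maris: 4 + 18 − 14 = 8
Cheapest insertion is between Ash and Sutton, adding 5.
New total = 83 + 5 = 88.

+5 min — insert Hadley between Ash and Sutton.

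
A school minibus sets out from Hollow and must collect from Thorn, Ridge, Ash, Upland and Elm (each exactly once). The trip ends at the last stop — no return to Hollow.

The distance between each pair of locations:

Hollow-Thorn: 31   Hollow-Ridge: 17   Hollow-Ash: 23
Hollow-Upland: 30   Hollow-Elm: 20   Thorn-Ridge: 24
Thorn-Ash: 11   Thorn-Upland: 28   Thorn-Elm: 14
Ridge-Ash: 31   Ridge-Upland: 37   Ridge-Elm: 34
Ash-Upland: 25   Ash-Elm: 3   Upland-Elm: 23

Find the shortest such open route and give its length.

There are 5! = 120 possible orderings.
Hollow → Thorn → Ridge → Ash → Upland → Elm: 31+24+31+25+23 = 134
Hollow → Thorn → Ridge → Ash → Elm → Upland: 31+24+31+3+23 = 112
Hollow → Thorn → Ridge → Upland → Ash → Elm: 31+24+37+25+3 = 120
Hollow → Thorn → Ridge → Upland → Elm → Ash: 31+24+37+23+3 = 118
Hollow → Thorn → Ridge → Elm → Ash → Upland: 31+24+34+3+25 = 117
Hollow → Thorn → Ridge → Elm → Upland → Ash: 31+24+34+23+25 = 137
Hollow → Thorn → Ash → Ridge → Upland → Elm: 31+11+31+37+23 = 133
Hollow → Thorn → Ash → Ridge → Elm → Upland: 31+11+31+34+23 = 130
Hollow → Thorn → Ash → Upland → Ridge → Elm: 31+11+25+37+34 = 138
Hollow → Thorn → Ash → Upland → Elm → Ridge: 31+11+25+23+34 = 124
Hollow → Thorn → Ash → Elm → Ridge → Upland: 31+11+3+34+37 = 116
Hollow → Thorn → Ash → Elm → Upland → Ridge: 31+11+3+23+37 = 105
Hollow → Thorn → Upland → Ridge → Ash → Elm: 31+28+37+31+3 = 130
Hollow → Thorn → Upland → Ridge → Elm → Ash: 31+28+37+34+3 = 133
… (106 more)
Hollow → Ridge → Thorn → Ash → Elm → Upland: 17+24+11+3+23 = 78  ← best
The minimum is 78.
One shortest path: Hollow → Ridge → Thorn → Ash → Elm → Upland.

Minimum one-way distance = 78.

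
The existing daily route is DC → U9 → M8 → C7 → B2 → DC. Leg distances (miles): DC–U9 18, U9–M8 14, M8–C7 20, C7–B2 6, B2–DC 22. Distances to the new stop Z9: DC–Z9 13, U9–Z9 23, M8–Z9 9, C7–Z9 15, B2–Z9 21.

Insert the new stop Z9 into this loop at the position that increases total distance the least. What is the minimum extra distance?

+4 miles — insert Z9 between M8 and C7.

Insertion cost between consecutive stops i–j is d(i,Z9) + d(Z9,j) − d(i,j):
  between DC and U9: 13 + 23 − 18 = 18
  between U9 and M8: 23 + 9 − 14 = 18
  between M8 and C7: 9 + 15 − 20 = 4
  between C7 and B2: 15 + 21 − 6 = 30
  between B2 and DC: 21 + 13 − 22 = 12
Cheapest insertion is between M8 and C7, adding 4.
New total = 80 + 4 = 84.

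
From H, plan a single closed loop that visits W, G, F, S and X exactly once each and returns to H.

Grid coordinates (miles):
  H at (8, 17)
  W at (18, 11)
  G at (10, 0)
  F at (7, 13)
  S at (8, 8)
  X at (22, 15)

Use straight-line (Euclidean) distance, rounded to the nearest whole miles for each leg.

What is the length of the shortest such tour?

H - W - G - F - S - X - H: 12+14+13+5+16+14 = 74
H - W - G - F - X - S - H: 12+14+13+15+16+9 = 79
H - W - G - S - F - X - H: 12+14+8+5+15+14 = 68
H - W - G - S - X - F - H: 12+14+8+16+15+4 = 69
H - W - G - X - F - S - H: 12+14+19+15+5+9 = 74
H - W - G - X - S - F - H: 12+14+19+16+5+4 = 70
H - W - F - G - S - X - H: 12+11+13+8+16+14 = 74
H - W - F - G - X - S - H: 12+11+13+19+16+9 = 80
H - W - F - S - G - X - H: 12+11+5+8+19+14 = 69
H - W - F - S - X - G - H: 12+11+5+16+19+17 = 80
H - W - F - X - G - S - H: 12+11+15+19+8+9 = 74
H - W - F - X - S - G - H: 12+11+15+16+8+17 = 79
H - W - S - G - F - X - H: 12+10+8+13+15+14 = 72
H - W - S - G - X - F - H: 12+10+8+19+15+4 = 68
… (46 more)
H - F - S - G - W - X - H: 4+5+8+14+6+14 = 51  ← best
The minimum is 51.
One optimal route: H → F → S → G → W → X → H (or its reverse).

51 miles — the shortest possible round trip.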